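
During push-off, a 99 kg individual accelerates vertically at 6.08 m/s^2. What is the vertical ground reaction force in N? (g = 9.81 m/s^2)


GRF = m * (g + a)
GRF = 99 * (9.81 + 6.08)
GRF = 99 * 15.8900
GRF = 1573.1100


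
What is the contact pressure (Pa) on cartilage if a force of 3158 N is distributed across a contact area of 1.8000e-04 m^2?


P = F / A
P = 3158 / 1.8000e-04
P = 1.7544e+07


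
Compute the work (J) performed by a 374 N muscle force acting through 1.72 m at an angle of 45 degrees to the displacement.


W = F * d * cos(theta)
theta = 45 deg = 0.7854 rad
cos(theta) = 0.7071
W = 374 * 1.72 * 0.7071
W = 454.8677


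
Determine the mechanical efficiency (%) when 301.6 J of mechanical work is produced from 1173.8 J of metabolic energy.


eta = (W_mech / E_meta) * 100
eta = (301.6 / 1173.8) * 100
ratio = 0.2569
eta = 25.6943


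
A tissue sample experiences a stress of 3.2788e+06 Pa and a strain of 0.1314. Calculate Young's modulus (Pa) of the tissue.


E = stress / strain
E = 3.2788e+06 / 0.1314
E = 2.4953e+07


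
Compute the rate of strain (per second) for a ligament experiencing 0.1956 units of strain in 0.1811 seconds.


strain_rate = delta_strain / delta_t
strain_rate = 0.1956 / 0.1811
strain_rate = 1.0801


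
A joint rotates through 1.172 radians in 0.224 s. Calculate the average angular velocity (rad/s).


omega = delta_theta / delta_t
omega = 1.172 / 0.224
omega = 5.2321


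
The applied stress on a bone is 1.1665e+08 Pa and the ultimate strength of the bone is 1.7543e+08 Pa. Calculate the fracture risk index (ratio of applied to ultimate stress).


FRI = applied / ultimate
FRI = 1.1665e+08 / 1.7543e+08
FRI = 0.6649


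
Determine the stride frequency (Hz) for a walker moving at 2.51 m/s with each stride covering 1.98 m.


f = v / stride_length
f = 2.51 / 1.98
f = 1.2677


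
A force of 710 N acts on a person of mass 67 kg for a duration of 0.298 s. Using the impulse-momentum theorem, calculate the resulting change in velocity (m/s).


J = F * dt = 710 * 0.298 = 211.5800 N*s
delta_v = J / m
delta_v = 211.5800 / 67
delta_v = 3.1579


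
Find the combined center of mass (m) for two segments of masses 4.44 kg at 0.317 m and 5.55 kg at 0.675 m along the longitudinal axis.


COM = (m1*x1 + m2*x2) / (m1 + m2)
COM = (4.44*0.317 + 5.55*0.675) / (4.44 + 5.55)
Numerator = 5.1537
Denominator = 9.9900
COM = 0.5159


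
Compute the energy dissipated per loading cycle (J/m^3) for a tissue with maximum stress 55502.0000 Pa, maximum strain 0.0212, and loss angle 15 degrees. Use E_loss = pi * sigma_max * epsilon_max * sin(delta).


E_loss = pi * sigma_max * epsilon_max * sin(delta)
delta = 15 deg = 0.2618 rad
sin(delta) = 0.2588
E_loss = pi * 55502.0000 * 0.0212 * 0.2588
E_loss = 956.7327


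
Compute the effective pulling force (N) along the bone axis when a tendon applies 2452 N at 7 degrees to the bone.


F_eff = F_tendon * cos(theta)
theta = 7 deg = 0.1222 rad
cos(theta) = 0.9925
F_eff = 2452 * 0.9925
F_eff = 2433.7232


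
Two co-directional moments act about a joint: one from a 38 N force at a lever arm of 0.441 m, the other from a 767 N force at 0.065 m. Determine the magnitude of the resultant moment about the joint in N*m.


M = F1 * d1 + F2 * d2
M = 38 * 0.441 + 767 * 0.065
M = 16.7580 + 49.8550
M = 66.6130


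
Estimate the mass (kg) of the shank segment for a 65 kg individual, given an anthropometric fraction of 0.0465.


m_segment = body_mass * fraction
m_segment = 65 * 0.0465
m_segment = 3.0225


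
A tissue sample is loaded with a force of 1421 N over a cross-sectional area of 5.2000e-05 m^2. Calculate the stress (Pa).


stress = F / A
stress = 1421 / 5.2000e-05
stress = 2.7327e+07


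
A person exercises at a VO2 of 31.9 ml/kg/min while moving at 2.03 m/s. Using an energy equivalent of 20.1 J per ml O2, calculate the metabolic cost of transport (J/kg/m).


Power per kg = VO2 * 20.1 / 60
Power per kg = 31.9 * 20.1 / 60 = 10.6865 W/kg
Cost = power_per_kg / speed
Cost = 10.6865 / 2.03
Cost = 5.2643


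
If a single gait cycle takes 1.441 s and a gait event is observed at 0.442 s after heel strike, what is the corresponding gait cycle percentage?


pct = (event_time / cycle_time) * 100
pct = (0.442 / 1.441) * 100
ratio = 0.3067
pct = 30.6731


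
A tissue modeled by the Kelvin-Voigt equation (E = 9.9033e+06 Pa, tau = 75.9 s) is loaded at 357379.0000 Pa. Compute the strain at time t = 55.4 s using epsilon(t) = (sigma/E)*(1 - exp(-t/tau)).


epsilon(t) = (sigma/E) * (1 - exp(-t/tau))
sigma/E = 357379.0000 / 9.9033e+06 = 0.0361
exp(-t/tau) = exp(-55.4 / 75.9) = 0.4820
epsilon = 0.0361 * (1 - 0.4820)
epsilon = 0.0187


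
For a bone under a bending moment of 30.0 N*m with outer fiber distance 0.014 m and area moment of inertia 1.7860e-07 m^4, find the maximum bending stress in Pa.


sigma = M * c / I
sigma = 30.0 * 0.014 / 1.7860e-07
M * c = 0.4200
sigma = 2.3516e+06


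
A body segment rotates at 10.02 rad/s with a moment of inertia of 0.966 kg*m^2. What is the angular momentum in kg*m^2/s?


L = I * omega
L = 0.966 * 10.02
L = 9.6793


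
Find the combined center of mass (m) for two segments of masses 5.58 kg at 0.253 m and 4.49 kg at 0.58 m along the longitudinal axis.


COM = (m1*x1 + m2*x2) / (m1 + m2)
COM = (5.58*0.253 + 4.49*0.58) / (5.58 + 4.49)
Numerator = 4.0159
Denominator = 10.0700
COM = 0.3988


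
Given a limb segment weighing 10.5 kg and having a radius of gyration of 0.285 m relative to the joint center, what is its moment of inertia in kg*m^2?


I = m * k^2
I = 10.5 * 0.285^2
k^2 = 0.0812
I = 0.8529


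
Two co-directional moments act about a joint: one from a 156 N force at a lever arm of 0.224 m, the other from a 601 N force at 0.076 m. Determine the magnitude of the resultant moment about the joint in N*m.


M = F1 * d1 + F2 * d2
M = 156 * 0.224 + 601 * 0.076
M = 34.9440 + 45.6760
M = 80.6200


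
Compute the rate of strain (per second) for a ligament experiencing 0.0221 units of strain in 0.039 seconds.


strain_rate = delta_strain / delta_t
strain_rate = 0.0221 / 0.039
strain_rate = 0.5667


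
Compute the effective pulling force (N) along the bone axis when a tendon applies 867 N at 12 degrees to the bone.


F_eff = F_tendon * cos(theta)
theta = 12 deg = 0.2094 rad
cos(theta) = 0.9781
F_eff = 867 * 0.9781
F_eff = 848.0540


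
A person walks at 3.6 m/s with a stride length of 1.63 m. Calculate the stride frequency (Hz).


f = v / stride_length
f = 3.6 / 1.63
f = 2.2086


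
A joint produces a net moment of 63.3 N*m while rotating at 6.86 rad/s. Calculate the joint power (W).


P = M * omega
P = 63.3 * 6.86
P = 434.2380


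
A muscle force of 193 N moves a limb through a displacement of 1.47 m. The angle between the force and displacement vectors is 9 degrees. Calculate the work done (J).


W = F * d * cos(theta)
theta = 9 deg = 0.1571 rad
cos(theta) = 0.9877
W = 193 * 1.47 * 0.9877
W = 280.2171


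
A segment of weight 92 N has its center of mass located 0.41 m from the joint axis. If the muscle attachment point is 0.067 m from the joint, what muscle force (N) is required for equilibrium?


F_muscle = W * d_load / d_muscle
F_muscle = 92 * 0.41 / 0.067
Numerator = 37.7200
F_muscle = 562.9851


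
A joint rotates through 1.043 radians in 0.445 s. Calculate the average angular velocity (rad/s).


omega = delta_theta / delta_t
omega = 1.043 / 0.445
omega = 2.3438


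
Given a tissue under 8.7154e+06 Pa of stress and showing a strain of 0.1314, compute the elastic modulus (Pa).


E = stress / strain
E = 8.7154e+06 / 0.1314
E = 6.6327e+07


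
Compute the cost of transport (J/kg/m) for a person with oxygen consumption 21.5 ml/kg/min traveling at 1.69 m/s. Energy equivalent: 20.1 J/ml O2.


Power per kg = VO2 * 20.1 / 60
Power per kg = 21.5 * 20.1 / 60 = 7.2025 W/kg
Cost = power_per_kg / speed
Cost = 7.2025 / 1.69
Cost = 4.2618


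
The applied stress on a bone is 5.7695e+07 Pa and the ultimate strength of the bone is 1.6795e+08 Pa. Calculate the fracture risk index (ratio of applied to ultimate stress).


FRI = applied / ultimate
FRI = 5.7695e+07 / 1.6795e+08
FRI = 0.3435


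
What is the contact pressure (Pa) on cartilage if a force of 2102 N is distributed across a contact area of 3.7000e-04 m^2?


P = F / A
P = 2102 / 3.7000e-04
P = 5.6811e+06


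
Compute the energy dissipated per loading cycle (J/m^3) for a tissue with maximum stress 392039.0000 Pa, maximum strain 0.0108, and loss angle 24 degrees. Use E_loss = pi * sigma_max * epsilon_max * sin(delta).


E_loss = pi * sigma_max * epsilon_max * sin(delta)
delta = 24 deg = 0.4189 rad
sin(delta) = 0.4067
E_loss = pi * 392039.0000 * 0.0108 * 0.4067
E_loss = 5410.2359


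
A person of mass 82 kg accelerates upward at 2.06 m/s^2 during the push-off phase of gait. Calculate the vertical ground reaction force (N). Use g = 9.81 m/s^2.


GRF = m * (g + a)
GRF = 82 * (9.81 + 2.06)
GRF = 82 * 11.8700
GRF = 973.3400


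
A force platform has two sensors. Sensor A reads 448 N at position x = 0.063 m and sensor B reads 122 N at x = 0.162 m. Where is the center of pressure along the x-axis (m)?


COP_x = (F1*x1 + F2*x2) / (F1 + F2)
COP_x = (448*0.063 + 122*0.162) / (448 + 122)
Numerator = 47.9880
Denominator = 570
COP_x = 0.0842


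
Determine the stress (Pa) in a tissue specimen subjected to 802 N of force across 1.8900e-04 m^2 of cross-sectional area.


stress = F / A
stress = 802 / 1.8900e-04
stress = 4.2434e+06


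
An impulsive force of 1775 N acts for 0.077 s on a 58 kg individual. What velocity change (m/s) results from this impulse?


J = F * dt = 1775 * 0.077 = 136.6750 N*s
delta_v = J / m
delta_v = 136.6750 / 58
delta_v = 2.3565


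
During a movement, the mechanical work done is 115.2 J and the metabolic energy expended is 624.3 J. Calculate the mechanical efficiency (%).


eta = (W_mech / E_meta) * 100
eta = (115.2 / 624.3) * 100
ratio = 0.1845
eta = 18.4527


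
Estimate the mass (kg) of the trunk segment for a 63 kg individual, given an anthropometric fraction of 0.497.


m_segment = body_mass * fraction
m_segment = 63 * 0.497
m_segment = 31.3110


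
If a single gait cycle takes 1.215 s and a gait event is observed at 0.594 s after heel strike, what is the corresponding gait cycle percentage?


pct = (event_time / cycle_time) * 100
pct = (0.594 / 1.215) * 100
ratio = 0.4889
pct = 48.8889


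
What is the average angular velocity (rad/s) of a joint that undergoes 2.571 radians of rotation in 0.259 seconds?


omega = delta_theta / delta_t
omega = 2.571 / 0.259
omega = 9.9266


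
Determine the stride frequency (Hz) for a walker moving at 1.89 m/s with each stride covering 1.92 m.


f = v / stride_length
f = 1.89 / 1.92
f = 0.9844


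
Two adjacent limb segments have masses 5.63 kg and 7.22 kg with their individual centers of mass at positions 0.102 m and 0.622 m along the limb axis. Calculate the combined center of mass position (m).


COM = (m1*x1 + m2*x2) / (m1 + m2)
COM = (5.63*0.102 + 7.22*0.622) / (5.63 + 7.22)
Numerator = 5.0651
Denominator = 12.8500
COM = 0.3942


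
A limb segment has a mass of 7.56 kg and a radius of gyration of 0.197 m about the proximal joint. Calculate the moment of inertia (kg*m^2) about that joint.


I = m * k^2
I = 7.56 * 0.197^2
k^2 = 0.0388
I = 0.2934


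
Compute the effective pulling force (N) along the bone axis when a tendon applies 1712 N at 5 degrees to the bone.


F_eff = F_tendon * cos(theta)
theta = 5 deg = 0.0873 rad
cos(theta) = 0.9962
F_eff = 1712 * 0.9962
F_eff = 1705.4853


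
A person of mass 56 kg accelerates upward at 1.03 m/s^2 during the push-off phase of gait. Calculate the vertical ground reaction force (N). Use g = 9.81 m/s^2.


GRF = m * (g + a)
GRF = 56 * (9.81 + 1.03)
GRF = 56 * 10.8400
GRF = 607.0400


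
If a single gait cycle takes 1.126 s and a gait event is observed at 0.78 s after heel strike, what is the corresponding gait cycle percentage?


pct = (event_time / cycle_time) * 100
pct = (0.78 / 1.126) * 100
ratio = 0.6927
pct = 69.2718


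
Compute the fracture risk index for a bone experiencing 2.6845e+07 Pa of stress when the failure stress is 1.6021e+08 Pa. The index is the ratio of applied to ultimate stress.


FRI = applied / ultimate
FRI = 2.6845e+07 / 1.6021e+08
FRI = 0.1676


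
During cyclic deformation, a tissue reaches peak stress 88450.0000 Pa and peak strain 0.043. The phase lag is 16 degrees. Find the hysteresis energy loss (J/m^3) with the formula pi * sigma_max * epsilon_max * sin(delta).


E_loss = pi * sigma_max * epsilon_max * sin(delta)
delta = 16 deg = 0.2793 rad
sin(delta) = 0.2756
E_loss = pi * 88450.0000 * 0.043 * 0.2756
E_loss = 3293.4740


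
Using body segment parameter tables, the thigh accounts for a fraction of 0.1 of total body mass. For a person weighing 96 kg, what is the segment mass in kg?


m_segment = body_mass * fraction
m_segment = 96 * 0.1
m_segment = 9.6000


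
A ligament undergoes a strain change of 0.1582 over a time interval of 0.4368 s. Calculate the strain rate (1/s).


strain_rate = delta_strain / delta_t
strain_rate = 0.1582 / 0.4368
strain_rate = 0.3622


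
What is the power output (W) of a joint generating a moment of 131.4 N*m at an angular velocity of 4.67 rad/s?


P = M * omega
P = 131.4 * 4.67
P = 613.6380


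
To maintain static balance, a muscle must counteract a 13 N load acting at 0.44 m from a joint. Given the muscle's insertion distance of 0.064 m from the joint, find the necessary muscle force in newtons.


F_muscle = W * d_load / d_muscle
F_muscle = 13 * 0.44 / 0.064
Numerator = 5.7200
F_muscle = 89.3750


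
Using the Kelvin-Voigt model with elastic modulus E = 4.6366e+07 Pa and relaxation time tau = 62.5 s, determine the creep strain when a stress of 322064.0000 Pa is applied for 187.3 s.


epsilon(t) = (sigma/E) * (1 - exp(-t/tau))
sigma/E = 322064.0000 / 4.6366e+07 = 0.0069
exp(-t/tau) = exp(-187.3 / 62.5) = 0.0499
epsilon = 0.0069 * (1 - 0.0499)
epsilon = 0.0066


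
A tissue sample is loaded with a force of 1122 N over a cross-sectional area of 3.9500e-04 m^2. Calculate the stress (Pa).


stress = F / A
stress = 1122 / 3.9500e-04
stress = 2.8405e+06


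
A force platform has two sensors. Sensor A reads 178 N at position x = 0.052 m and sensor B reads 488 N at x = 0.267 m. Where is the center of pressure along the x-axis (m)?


COP_x = (F1*x1 + F2*x2) / (F1 + F2)
COP_x = (178*0.052 + 488*0.267) / (178 + 488)
Numerator = 139.5520
Denominator = 666
COP_x = 0.2095


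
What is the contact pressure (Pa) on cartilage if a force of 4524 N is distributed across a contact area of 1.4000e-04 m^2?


P = F / A
P = 4524 / 1.4000e-04
P = 3.2314e+07


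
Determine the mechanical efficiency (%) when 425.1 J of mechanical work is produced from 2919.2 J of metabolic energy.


eta = (W_mech / E_meta) * 100
eta = (425.1 / 2919.2) * 100
ratio = 0.1456
eta = 14.5622


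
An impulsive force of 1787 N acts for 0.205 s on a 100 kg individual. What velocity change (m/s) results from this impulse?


J = F * dt = 1787 * 0.205 = 366.3350 N*s
delta_v = J / m
delta_v = 366.3350 / 100
delta_v = 3.6633


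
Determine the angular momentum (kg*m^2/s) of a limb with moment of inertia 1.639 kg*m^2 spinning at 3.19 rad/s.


L = I * omega
L = 1.639 * 3.19
L = 5.2284


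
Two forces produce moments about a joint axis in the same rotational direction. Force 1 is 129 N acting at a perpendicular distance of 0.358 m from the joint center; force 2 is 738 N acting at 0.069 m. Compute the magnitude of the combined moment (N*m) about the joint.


M = F1 * d1 + F2 * d2
M = 129 * 0.358 + 738 * 0.069
M = 46.1820 + 50.9220
M = 97.1040


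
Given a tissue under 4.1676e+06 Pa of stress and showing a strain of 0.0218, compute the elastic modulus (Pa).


E = stress / strain
E = 4.1676e+06 / 0.0218
E = 1.9117e+08


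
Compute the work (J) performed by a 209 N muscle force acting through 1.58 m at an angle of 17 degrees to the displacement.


W = F * d * cos(theta)
theta = 17 deg = 0.2967 rad
cos(theta) = 0.9563
W = 209 * 1.58 * 0.9563
W = 315.7910


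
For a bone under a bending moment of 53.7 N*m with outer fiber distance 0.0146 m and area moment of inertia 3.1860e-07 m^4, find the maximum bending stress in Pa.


sigma = M * c / I
sigma = 53.7 * 0.0146 / 3.1860e-07
M * c = 0.7840
sigma = 2.4608e+06


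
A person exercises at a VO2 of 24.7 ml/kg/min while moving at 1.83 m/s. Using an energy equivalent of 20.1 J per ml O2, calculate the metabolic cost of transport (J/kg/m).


Power per kg = VO2 * 20.1 / 60
Power per kg = 24.7 * 20.1 / 60 = 8.2745 W/kg
Cost = power_per_kg / speed
Cost = 8.2745 / 1.83
Cost = 4.5216


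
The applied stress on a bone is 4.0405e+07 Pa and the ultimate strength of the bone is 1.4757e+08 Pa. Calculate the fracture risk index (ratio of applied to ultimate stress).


FRI = applied / ultimate
FRI = 4.0405e+07 / 1.4757e+08
FRI = 0.2738


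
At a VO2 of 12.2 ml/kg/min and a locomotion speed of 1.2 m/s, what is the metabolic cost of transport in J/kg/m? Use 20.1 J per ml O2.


Power per kg = VO2 * 20.1 / 60
Power per kg = 12.2 * 20.1 / 60 = 4.0870 W/kg
Cost = power_per_kg / speed
Cost = 4.0870 / 1.2
Cost = 3.4058


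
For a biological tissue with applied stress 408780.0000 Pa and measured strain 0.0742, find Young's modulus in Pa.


E = stress / strain
E = 408780.0000 / 0.0742
E = 5.5092e+06


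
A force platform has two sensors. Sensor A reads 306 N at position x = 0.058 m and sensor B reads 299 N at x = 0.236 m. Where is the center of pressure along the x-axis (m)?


COP_x = (F1*x1 + F2*x2) / (F1 + F2)
COP_x = (306*0.058 + 299*0.236) / (306 + 299)
Numerator = 88.3120
Denominator = 605
COP_x = 0.1460


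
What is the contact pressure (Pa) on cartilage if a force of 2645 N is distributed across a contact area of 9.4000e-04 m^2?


P = F / A
P = 2645 / 9.4000e-04
P = 2.8138e+06


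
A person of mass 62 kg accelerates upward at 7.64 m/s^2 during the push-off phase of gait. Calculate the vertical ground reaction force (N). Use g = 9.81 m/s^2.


GRF = m * (g + a)
GRF = 62 * (9.81 + 7.64)
GRF = 62 * 17.4500
GRF = 1081.9000


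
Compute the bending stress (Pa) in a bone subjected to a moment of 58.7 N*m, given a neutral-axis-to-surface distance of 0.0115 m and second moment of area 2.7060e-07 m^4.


sigma = M * c / I
sigma = 58.7 * 0.0115 / 2.7060e-07
M * c = 0.6751
sigma = 2.4946e+06


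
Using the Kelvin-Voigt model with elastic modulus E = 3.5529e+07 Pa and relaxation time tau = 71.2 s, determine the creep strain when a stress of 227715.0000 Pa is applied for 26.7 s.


epsilon(t) = (sigma/E) * (1 - exp(-t/tau))
sigma/E = 227715.0000 / 3.5529e+07 = 0.0064
exp(-t/tau) = exp(-26.7 / 71.2) = 0.6873
epsilon = 0.0064 * (1 - 0.6873)
epsilon = 0.0020


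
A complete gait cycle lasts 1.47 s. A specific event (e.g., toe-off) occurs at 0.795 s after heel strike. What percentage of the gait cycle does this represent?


pct = (event_time / cycle_time) * 100
pct = (0.795 / 1.47) * 100
ratio = 0.5408
pct = 54.0816


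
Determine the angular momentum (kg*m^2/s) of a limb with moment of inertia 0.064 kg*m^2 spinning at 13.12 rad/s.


L = I * omega
L = 0.064 * 13.12
L = 0.8397


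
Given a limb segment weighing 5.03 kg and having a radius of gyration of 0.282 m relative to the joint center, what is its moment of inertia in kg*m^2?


I = m * k^2
I = 5.03 * 0.282^2
k^2 = 0.0795
I = 0.4000


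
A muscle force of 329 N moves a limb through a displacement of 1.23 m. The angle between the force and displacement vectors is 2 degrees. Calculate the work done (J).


W = F * d * cos(theta)
theta = 2 deg = 0.0349 rad
cos(theta) = 0.9994
W = 329 * 1.23 * 0.9994
W = 404.4235


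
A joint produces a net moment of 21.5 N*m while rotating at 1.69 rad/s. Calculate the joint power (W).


P = M * omega
P = 21.5 * 1.69
P = 36.3350


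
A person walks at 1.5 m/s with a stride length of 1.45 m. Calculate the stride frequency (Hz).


f = v / stride_length
f = 1.5 / 1.45
f = 1.0345


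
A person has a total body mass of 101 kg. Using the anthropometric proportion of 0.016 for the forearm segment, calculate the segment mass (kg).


m_segment = body_mass * fraction
m_segment = 101 * 0.016
m_segment = 1.6160


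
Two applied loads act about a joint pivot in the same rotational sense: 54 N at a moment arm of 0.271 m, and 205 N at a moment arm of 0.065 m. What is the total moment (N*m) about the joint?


M = F1 * d1 + F2 * d2
M = 54 * 0.271 + 205 * 0.065
M = 14.6340 + 13.3250
M = 27.9590


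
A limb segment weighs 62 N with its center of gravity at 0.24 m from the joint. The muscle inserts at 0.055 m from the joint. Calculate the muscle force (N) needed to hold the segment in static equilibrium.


F_muscle = W * d_load / d_muscle
F_muscle = 62 * 0.24 / 0.055
Numerator = 14.8800
F_muscle = 270.5455


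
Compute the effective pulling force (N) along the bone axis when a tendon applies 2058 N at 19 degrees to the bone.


F_eff = F_tendon * cos(theta)
theta = 19 deg = 0.3316 rad
cos(theta) = 0.9455
F_eff = 2058 * 0.9455
F_eff = 1945.8772


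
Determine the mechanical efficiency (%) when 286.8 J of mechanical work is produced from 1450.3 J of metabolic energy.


eta = (W_mech / E_meta) * 100
eta = (286.8 / 1450.3) * 100
ratio = 0.1978
eta = 19.7752


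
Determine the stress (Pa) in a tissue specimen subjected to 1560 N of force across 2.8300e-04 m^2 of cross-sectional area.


stress = F / A
stress = 1560 / 2.8300e-04
stress = 5.5124e+06


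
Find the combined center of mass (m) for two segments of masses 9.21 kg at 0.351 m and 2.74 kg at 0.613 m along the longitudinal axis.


COM = (m1*x1 + m2*x2) / (m1 + m2)
COM = (9.21*0.351 + 2.74*0.613) / (9.21 + 2.74)
Numerator = 4.9123
Denominator = 11.9500
COM = 0.4111


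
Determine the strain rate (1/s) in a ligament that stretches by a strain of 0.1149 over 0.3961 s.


strain_rate = delta_strain / delta_t
strain_rate = 0.1149 / 0.3961
strain_rate = 0.2901


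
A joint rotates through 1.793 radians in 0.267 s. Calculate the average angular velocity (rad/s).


omega = delta_theta / delta_t
omega = 1.793 / 0.267
omega = 6.7154


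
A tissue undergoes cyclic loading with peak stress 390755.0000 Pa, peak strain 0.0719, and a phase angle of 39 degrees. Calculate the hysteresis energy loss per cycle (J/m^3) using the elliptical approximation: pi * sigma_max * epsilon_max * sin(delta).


E_loss = pi * sigma_max * epsilon_max * sin(delta)
delta = 39 deg = 0.6807 rad
sin(delta) = 0.6293
E_loss = pi * 390755.0000 * 0.0719 * 0.6293
E_loss = 55546.2968


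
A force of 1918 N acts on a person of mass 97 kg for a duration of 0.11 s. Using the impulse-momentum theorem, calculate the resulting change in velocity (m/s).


J = F * dt = 1918 * 0.11 = 210.9800 N*s
delta_v = J / m
delta_v = 210.9800 / 97
delta_v = 2.1751


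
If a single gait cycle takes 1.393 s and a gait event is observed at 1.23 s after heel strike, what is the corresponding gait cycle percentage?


pct = (event_time / cycle_time) * 100
pct = (1.23 / 1.393) * 100
ratio = 0.8830
pct = 88.2986


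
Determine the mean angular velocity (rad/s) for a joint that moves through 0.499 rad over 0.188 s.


omega = delta_theta / delta_t
omega = 0.499 / 0.188
omega = 2.6543


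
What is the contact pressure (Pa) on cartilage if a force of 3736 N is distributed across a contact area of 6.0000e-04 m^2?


P = F / A
P = 3736 / 6.0000e-04
P = 6.2267e+06


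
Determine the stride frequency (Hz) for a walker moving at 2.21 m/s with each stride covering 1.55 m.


f = v / stride_length
f = 2.21 / 1.55
f = 1.4258


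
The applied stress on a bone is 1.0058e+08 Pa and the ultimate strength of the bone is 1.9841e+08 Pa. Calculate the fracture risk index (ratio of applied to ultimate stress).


FRI = applied / ultimate
FRI = 1.0058e+08 / 1.9841e+08
FRI = 0.5069


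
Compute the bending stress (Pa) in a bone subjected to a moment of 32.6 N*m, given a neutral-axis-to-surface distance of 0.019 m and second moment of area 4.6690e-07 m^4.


sigma = M * c / I
sigma = 32.6 * 0.019 / 4.6690e-07
M * c = 0.6194
sigma = 1.3266e+06


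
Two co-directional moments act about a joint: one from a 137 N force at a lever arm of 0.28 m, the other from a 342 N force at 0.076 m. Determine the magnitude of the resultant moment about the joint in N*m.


M = F1 * d1 + F2 * d2
M = 137 * 0.28 + 342 * 0.076
M = 38.3600 + 25.9920
M = 64.3520


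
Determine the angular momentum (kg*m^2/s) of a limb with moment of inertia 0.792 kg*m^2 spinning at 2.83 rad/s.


L = I * omega
L = 0.792 * 2.83
L = 2.2414


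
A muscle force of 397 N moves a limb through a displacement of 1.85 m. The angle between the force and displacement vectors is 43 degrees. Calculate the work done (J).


W = F * d * cos(theta)
theta = 43 deg = 0.7505 rad
cos(theta) = 0.7314
W = 397 * 1.85 * 0.7314
W = 537.1427


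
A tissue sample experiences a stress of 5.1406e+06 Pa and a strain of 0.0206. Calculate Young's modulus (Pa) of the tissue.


E = stress / strain
E = 5.1406e+06 / 0.0206
E = 2.4954e+08


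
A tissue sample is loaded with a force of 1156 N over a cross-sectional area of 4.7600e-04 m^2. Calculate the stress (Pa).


stress = F / A
stress = 1156 / 4.7600e-04
stress = 2.4286e+06


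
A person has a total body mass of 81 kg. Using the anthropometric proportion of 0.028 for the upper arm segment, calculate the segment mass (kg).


m_segment = body_mass * fraction
m_segment = 81 * 0.028
m_segment = 2.2680


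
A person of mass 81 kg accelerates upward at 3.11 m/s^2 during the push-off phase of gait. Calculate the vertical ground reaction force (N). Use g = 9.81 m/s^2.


GRF = m * (g + a)
GRF = 81 * (9.81 + 3.11)
GRF = 81 * 12.9200
GRF = 1046.5200


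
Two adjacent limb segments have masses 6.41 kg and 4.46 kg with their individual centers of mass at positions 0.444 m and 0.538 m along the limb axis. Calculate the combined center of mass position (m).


COM = (m1*x1 + m2*x2) / (m1 + m2)
COM = (6.41*0.444 + 4.46*0.538) / (6.41 + 4.46)
Numerator = 5.2455
Denominator = 10.8700
COM = 0.4826


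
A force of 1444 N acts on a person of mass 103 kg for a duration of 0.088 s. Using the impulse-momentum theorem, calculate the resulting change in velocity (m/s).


J = F * dt = 1444 * 0.088 = 127.0720 N*s
delta_v = J / m
delta_v = 127.0720 / 103
delta_v = 1.2337


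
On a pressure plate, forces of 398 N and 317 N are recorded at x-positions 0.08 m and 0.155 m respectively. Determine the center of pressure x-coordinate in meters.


COP_x = (F1*x1 + F2*x2) / (F1 + F2)
COP_x = (398*0.08 + 317*0.155) / (398 + 317)
Numerator = 80.9750
Denominator = 715
COP_x = 0.1133


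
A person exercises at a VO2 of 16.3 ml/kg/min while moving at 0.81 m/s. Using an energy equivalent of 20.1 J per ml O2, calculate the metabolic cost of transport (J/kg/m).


Power per kg = VO2 * 20.1 / 60
Power per kg = 16.3 * 20.1 / 60 = 5.4605 W/kg
Cost = power_per_kg / speed
Cost = 5.4605 / 0.81
Cost = 6.7414


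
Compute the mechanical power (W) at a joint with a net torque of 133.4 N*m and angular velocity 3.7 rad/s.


P = M * omega
P = 133.4 * 3.7
P = 493.5800


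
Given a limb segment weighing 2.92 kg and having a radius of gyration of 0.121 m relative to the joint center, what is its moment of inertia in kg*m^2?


I = m * k^2
I = 2.92 * 0.121^2
k^2 = 0.0146
I = 0.0428


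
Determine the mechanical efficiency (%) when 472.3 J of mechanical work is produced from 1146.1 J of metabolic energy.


eta = (W_mech / E_meta) * 100
eta = (472.3 / 1146.1) * 100
ratio = 0.4121
eta = 41.2093


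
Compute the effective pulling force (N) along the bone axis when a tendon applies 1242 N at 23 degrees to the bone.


F_eff = F_tendon * cos(theta)
theta = 23 deg = 0.4014 rad
cos(theta) = 0.9205
F_eff = 1242 * 0.9205
F_eff = 1143.2670


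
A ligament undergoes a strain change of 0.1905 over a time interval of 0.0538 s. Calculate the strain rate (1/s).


strain_rate = delta_strain / delta_t
strain_rate = 0.1905 / 0.0538
strain_rate = 3.5409


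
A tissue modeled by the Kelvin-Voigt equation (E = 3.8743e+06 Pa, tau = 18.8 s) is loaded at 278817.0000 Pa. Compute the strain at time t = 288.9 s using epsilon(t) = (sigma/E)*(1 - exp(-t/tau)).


epsilon(t) = (sigma/E) * (1 - exp(-t/tau))
sigma/E = 278817.0000 / 3.8743e+06 = 0.0720
exp(-t/tau) = exp(-288.9 / 18.8) = 2.1193e-07
epsilon = 0.0720 * (1 - 2.1193e-07)
epsilon = 0.0720


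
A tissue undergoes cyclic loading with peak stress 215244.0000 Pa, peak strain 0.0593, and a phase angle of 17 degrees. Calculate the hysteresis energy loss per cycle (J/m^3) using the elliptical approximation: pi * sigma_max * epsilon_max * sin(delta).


E_loss = pi * sigma_max * epsilon_max * sin(delta)
delta = 17 deg = 0.2967 rad
sin(delta) = 0.2924
E_loss = pi * 215244.0000 * 0.0593 * 0.2924
E_loss = 11723.8691


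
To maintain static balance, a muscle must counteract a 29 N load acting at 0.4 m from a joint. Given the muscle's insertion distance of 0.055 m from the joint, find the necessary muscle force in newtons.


F_muscle = W * d_load / d_muscle
F_muscle = 29 * 0.4 / 0.055
Numerator = 11.6000
F_muscle = 210.9091


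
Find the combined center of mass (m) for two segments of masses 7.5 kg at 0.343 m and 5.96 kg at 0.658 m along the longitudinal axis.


COM = (m1*x1 + m2*x2) / (m1 + m2)
COM = (7.5*0.343 + 5.96*0.658) / (7.5 + 5.96)
Numerator = 6.4942
Denominator = 13.4600
COM = 0.4825


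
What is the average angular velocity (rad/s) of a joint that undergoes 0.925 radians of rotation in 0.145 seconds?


omega = delta_theta / delta_t
omega = 0.925 / 0.145
omega = 6.3793


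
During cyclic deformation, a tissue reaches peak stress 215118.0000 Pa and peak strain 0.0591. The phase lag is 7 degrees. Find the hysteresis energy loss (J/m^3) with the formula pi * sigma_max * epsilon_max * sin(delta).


E_loss = pi * sigma_max * epsilon_max * sin(delta)
delta = 7 deg = 0.1222 rad
sin(delta) = 0.1219
E_loss = pi * 215118.0000 * 0.0591 * 0.1219
E_loss = 4867.5293


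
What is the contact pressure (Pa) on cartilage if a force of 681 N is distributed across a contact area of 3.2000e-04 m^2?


P = F / A
P = 681 / 3.2000e-04
P = 2.1281e+06


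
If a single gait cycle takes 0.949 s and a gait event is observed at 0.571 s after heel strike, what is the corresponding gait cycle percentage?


pct = (event_time / cycle_time) * 100
pct = (0.571 / 0.949) * 100
ratio = 0.6017
pct = 60.1686


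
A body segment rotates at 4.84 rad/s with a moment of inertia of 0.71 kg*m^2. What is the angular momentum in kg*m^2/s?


L = I * omega
L = 0.71 * 4.84
L = 3.4364


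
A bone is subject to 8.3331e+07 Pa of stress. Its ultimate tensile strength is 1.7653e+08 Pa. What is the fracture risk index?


FRI = applied / ultimate
FRI = 8.3331e+07 / 1.7653e+08
FRI = 0.4721


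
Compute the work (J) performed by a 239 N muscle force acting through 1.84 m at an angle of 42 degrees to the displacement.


W = F * d * cos(theta)
theta = 42 deg = 0.7330 rad
cos(theta) = 0.7431
W = 239 * 1.84 * 0.7431
W = 326.8054


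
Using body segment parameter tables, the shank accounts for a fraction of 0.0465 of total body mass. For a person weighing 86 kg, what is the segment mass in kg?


m_segment = body_mass * fraction
m_segment = 86 * 0.0465
m_segment = 3.9990


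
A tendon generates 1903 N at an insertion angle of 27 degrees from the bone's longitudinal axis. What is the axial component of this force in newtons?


F_eff = F_tendon * cos(theta)
theta = 27 deg = 0.4712 rad
cos(theta) = 0.8910
F_eff = 1903 * 0.8910
F_eff = 1695.5854


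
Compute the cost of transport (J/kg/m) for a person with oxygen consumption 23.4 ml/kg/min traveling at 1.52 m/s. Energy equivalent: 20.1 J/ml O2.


Power per kg = VO2 * 20.1 / 60
Power per kg = 23.4 * 20.1 / 60 = 7.8390 W/kg
Cost = power_per_kg / speed
Cost = 7.8390 / 1.52
Cost = 5.1572


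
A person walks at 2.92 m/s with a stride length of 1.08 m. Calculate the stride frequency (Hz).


f = v / stride_length
f = 2.92 / 1.08
f = 2.7037


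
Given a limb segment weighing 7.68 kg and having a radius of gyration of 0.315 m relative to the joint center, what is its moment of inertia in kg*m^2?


I = m * k^2
I = 7.68 * 0.315^2
k^2 = 0.0992
I = 0.7620


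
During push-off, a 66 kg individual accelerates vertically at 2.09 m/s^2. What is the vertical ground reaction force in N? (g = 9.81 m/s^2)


GRF = m * (g + a)
GRF = 66 * (9.81 + 2.09)
GRF = 66 * 11.9000
GRF = 785.4000


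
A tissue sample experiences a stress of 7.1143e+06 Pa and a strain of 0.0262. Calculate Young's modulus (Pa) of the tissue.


E = stress / strain
E = 7.1143e+06 / 0.0262
E = 2.7154e+08


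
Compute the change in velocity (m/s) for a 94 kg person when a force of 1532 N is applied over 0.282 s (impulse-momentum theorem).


J = F * dt = 1532 * 0.282 = 432.0240 N*s
delta_v = J / m
delta_v = 432.0240 / 94
delta_v = 4.5960


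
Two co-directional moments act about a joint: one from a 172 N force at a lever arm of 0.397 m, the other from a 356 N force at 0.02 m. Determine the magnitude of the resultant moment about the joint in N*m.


M = F1 * d1 + F2 * d2
M = 172 * 0.397 + 356 * 0.02
M = 68.2840 + 7.1200
M = 75.4040


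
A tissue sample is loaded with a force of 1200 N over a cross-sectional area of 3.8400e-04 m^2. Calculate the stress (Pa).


stress = F / A
stress = 1200 / 3.8400e-04
stress = 3.1250e+06


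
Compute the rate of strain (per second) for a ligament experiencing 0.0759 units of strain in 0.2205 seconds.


strain_rate = delta_strain / delta_t
strain_rate = 0.0759 / 0.2205
strain_rate = 0.3442


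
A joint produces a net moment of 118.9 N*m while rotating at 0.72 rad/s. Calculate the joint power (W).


P = M * omega
P = 118.9 * 0.72
P = 85.6080


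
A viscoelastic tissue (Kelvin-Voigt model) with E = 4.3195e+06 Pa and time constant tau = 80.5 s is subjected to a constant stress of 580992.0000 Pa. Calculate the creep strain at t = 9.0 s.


epsilon(t) = (sigma/E) * (1 - exp(-t/tau))
sigma/E = 580992.0000 / 4.3195e+06 = 0.1345
exp(-t/tau) = exp(-9.0 / 80.5) = 0.8942
epsilon = 0.1345 * (1 - 0.8942)
epsilon = 0.0142


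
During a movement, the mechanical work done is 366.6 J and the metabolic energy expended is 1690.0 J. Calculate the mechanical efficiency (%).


eta = (W_mech / E_meta) * 100
eta = (366.6 / 1690.0) * 100
ratio = 0.2169
eta = 21.6923


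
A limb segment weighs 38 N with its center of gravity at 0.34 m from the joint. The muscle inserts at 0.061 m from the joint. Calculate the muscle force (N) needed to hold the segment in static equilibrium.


F_muscle = W * d_load / d_muscle
F_muscle = 38 * 0.34 / 0.061
Numerator = 12.9200
F_muscle = 211.8033


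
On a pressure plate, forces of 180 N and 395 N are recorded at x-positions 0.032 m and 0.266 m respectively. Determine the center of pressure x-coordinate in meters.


COP_x = (F1*x1 + F2*x2) / (F1 + F2)
COP_x = (180*0.032 + 395*0.266) / (180 + 395)
Numerator = 110.8300
Denominator = 575
COP_x = 0.1927


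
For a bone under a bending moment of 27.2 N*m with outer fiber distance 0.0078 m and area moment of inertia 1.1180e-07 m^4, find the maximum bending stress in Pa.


sigma = M * c / I
sigma = 27.2 * 0.0078 / 1.1180e-07
M * c = 0.2122
sigma = 1.8977e+06


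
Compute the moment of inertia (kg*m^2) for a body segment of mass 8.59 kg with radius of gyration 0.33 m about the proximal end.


I = m * k^2
I = 8.59 * 0.33^2
k^2 = 0.1089
I = 0.9355


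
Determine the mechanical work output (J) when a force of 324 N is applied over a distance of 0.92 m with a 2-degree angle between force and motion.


W = F * d * cos(theta)
theta = 2 deg = 0.0349 rad
cos(theta) = 0.9994
W = 324 * 0.92 * 0.9994
W = 297.8984


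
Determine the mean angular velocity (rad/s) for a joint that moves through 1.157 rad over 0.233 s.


omega = delta_theta / delta_t
omega = 1.157 / 0.233
omega = 4.9657


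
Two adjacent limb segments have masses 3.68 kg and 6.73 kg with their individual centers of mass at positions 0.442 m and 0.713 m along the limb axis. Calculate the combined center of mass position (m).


COM = (m1*x1 + m2*x2) / (m1 + m2)
COM = (3.68*0.442 + 6.73*0.713) / (3.68 + 6.73)
Numerator = 6.4251
Denominator = 10.4100
COM = 0.6172


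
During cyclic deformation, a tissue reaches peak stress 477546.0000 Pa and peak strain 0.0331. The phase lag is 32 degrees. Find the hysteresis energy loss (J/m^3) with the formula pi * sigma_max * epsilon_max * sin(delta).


E_loss = pi * sigma_max * epsilon_max * sin(delta)
delta = 32 deg = 0.5585 rad
sin(delta) = 0.5299
E_loss = pi * 477546.0000 * 0.0331 * 0.5299
E_loss = 26314.9643


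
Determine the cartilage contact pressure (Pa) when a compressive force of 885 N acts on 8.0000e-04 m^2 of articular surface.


P = F / A
P = 885 / 8.0000e-04
P = 1.1062e+06


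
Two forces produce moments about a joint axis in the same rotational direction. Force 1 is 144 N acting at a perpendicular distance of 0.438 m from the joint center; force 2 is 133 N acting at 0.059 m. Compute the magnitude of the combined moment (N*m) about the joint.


M = F1 * d1 + F2 * d2
M = 144 * 0.438 + 133 * 0.059
M = 63.0720 + 7.8470
M = 70.9190


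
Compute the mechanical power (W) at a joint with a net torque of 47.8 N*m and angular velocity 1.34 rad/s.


P = M * omega
P = 47.8 * 1.34
P = 64.0520


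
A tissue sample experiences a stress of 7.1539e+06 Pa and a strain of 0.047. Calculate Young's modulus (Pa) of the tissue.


E = stress / strain
E = 7.1539e+06 / 0.047
E = 1.5221e+08


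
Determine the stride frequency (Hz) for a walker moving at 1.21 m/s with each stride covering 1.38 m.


f = v / stride_length
f = 1.21 / 1.38
f = 0.8768


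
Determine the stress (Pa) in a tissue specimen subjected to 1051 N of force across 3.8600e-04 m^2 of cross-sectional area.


stress = F / A
stress = 1051 / 3.8600e-04
stress = 2.7228e+06


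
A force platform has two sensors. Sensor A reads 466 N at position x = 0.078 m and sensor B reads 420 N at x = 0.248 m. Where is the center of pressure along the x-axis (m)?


COP_x = (F1*x1 + F2*x2) / (F1 + F2)
COP_x = (466*0.078 + 420*0.248) / (466 + 420)
Numerator = 140.5080
Denominator = 886
COP_x = 0.1586


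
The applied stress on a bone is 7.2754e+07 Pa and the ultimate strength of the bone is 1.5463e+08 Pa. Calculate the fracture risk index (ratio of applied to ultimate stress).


FRI = applied / ultimate
FRI = 7.2754e+07 / 1.5463e+08
FRI = 0.4705


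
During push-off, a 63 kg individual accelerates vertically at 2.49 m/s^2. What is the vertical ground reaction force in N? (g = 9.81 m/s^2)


GRF = m * (g + a)
GRF = 63 * (9.81 + 2.49)
GRF = 63 * 12.3000
GRF = 774.9000


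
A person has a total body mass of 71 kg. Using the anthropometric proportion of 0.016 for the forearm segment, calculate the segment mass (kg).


m_segment = body_mass * fraction
m_segment = 71 * 0.016
m_segment = 1.1360


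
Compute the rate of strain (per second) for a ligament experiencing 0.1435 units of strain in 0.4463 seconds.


strain_rate = delta_strain / delta_t
strain_rate = 0.1435 / 0.4463
strain_rate = 0.3215


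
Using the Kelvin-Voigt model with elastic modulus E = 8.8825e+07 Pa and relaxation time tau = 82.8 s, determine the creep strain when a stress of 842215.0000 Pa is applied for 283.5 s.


epsilon(t) = (sigma/E) * (1 - exp(-t/tau))
sigma/E = 842215.0000 / 8.8825e+07 = 0.0095
exp(-t/tau) = exp(-283.5 / 82.8) = 0.0326
epsilon = 0.0095 * (1 - 0.0326)
epsilon = 0.0092
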